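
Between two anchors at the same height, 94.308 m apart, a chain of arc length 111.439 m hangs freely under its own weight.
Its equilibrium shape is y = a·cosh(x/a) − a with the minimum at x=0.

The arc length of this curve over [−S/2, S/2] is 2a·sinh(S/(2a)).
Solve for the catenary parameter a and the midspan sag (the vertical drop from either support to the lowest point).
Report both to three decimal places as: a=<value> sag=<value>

a=46.350 sag=26.128

seed: a₀ = √(S³/(24(L−S))) = √(94.308³/(24·17.131)) = 45.167476
iter 1: u=1.043981  f(a)=+9.581e-01  f'(a)=-8.445e-01  a ← 45.167476 − (+9.581e-01/-8.445e-01) = 46.302032
iter 2: u=1.018400  f(a)=+3.729e-02  f'(a)=-7.799e-01  a ← 46.302032 − (+3.729e-02/-7.799e-01) = 46.349842
iter 3: u=1.017350  f(a)=+6.154e-05  f'(a)=-7.774e-01  a ← 46.349842 − (+6.154e-05/-7.774e-01) = 46.349922
iter 4: u=1.017348  f(a)=+1.683e-10  f'(a)=-7.774e-01  a ← 46.349922 − (+1.683e-10/-7.774e-01) = 46.349922
iter 5: u=1.017348  f(a)=+0.000e+00  f'(a)=-7.774e-01  a ← 46.349922 − (+0.000e+00/-7.774e-01) = 46.349922
converged: |Δa| < 1e-12 after 5 iterations
sag = a·(cosh(S/(2a)) − 1) = 46.349922·(cosh(1.017348) − 1) = 26.127509
T_max/T_min = cosh(S/(2a)) = 1.563701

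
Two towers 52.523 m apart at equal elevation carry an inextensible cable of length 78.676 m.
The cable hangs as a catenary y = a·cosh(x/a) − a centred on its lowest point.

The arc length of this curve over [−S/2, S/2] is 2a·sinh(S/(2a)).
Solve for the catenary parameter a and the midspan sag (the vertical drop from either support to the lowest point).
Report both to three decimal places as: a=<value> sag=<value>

seed: a₀ = √(S³/(24(L−S))) = √(52.523³/(24·26.153)) = 15.193503
iter 1: u=1.728469  f(a)=+4.196e+00  f'(a)=-4.587e+00  a ← 15.193503 − (+4.196e+00/-4.587e+00) = 16.108327
iter 2: u=1.630306  f(a)=+4.089e-01  f'(a)=-3.733e+00  a ← 16.108327 − (+4.089e-01/-3.733e+00) = 16.217858
iter 3: u=1.619295  f(a)=+4.807e-03  f'(a)=-3.646e+00  a ← 16.217858 − (+4.807e-03/-3.646e+00) = 16.219177
iter 4: u=1.619164  f(a)=+6.818e-07  f'(a)=-3.645e+00  a ← 16.219177 − (+6.818e-07/-3.645e+00) = 16.219177
iter 5: u=1.619164  f(a)=+1.421e-14  f'(a)=-3.645e+00  a ← 16.219177 − (+1.421e-14/-3.645e+00) = 16.219177
converged: |Δa| < 1e-12 after 5 iterations
sag = a·(cosh(S/(2a)) − 1) = 16.219177·(cosh(1.619164) − 1) = 26.331263
T_max/T_min = cosh(S/(2a)) = 2.623465

a=16.219 sag=26.331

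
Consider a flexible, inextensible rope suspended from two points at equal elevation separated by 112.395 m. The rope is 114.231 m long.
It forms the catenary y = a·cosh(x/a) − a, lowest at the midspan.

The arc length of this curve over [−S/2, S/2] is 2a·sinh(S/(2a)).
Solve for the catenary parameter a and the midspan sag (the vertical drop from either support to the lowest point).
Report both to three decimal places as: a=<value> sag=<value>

seed: a₀ = √(S³/(24(L−S))) = √(112.395³/(24·1.836)) = 179.505818
iter 1: u=0.313068  f(a)=+9.018e-03  f'(a)=-2.066e-02  a ← 179.505818 − (+9.018e-03/-2.066e-02) = 179.942392
iter 2: u=0.312308  f(a)=+3.301e-05  f'(a)=-2.051e-02  a ← 179.942392 − (+3.301e-05/-2.051e-02) = 179.944002
iter 3: u=0.312305  f(a)=+4.457e-10  f'(a)=-2.051e-02  a ← 179.944002 − (+4.457e-10/-2.051e-02) = 179.944002
iter 4: u=0.312305  f(a)=+1.421e-14  f'(a)=-2.051e-02  a ← 179.944002 − (+1.421e-14/-2.051e-02) = 179.944002
converged: |Δa| < 1e-12 after 4 iterations
sag = a·(cosh(S/(2a)) − 1) = 179.944002·(cosh(0.312305) − 1) = 8.846952
T_max/T_min = cosh(S/(2a)) = 1.049165

a=179.944 sag=8.847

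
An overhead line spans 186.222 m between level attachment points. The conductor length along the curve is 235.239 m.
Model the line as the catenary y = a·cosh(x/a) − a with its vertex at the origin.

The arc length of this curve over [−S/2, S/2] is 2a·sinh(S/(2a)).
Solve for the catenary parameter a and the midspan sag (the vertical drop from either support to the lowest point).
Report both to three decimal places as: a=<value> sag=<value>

a=76.855 sag=63.648

seed: a₀ = √(S³/(24(L−S))) = √(186.222³/(24·49.017)) = 74.091348
iter 1: u=1.256705  f(a)=+4.019e+00  f'(a)=-1.544e+00  a ← 74.091348 − (+4.019e+00/-1.544e+00) = 76.694179
iter 2: u=1.214056  f(a)=+2.215e-01  f'(a)=-1.378e+00  a ← 76.694179 − (+2.215e-01/-1.378e+00) = 76.854897
iter 3: u=1.211517  f(a)=+7.597e-04  f'(a)=-1.369e+00  a ← 76.854897 − (+7.597e-04/-1.369e+00) = 76.855452
iter 4: u=1.211508  f(a)=+9.002e-09  f'(a)=-1.369e+00  a ← 76.855452 − (+9.002e-09/-1.369e+00) = 76.855452
iter 5: u=1.211508  f(a)=-2.842e-14  f'(a)=-1.369e+00  a ← 76.855452 − (-2.842e-14/-1.369e+00) = 76.855452
converged: |Δa| < 1e-12 after 5 iterations
sag = a·(cosh(S/(2a)) − 1) = 76.855452·(cosh(1.211508) − 1) = 63.647599
T_max/T_min = cosh(S/(2a)) = 1.828147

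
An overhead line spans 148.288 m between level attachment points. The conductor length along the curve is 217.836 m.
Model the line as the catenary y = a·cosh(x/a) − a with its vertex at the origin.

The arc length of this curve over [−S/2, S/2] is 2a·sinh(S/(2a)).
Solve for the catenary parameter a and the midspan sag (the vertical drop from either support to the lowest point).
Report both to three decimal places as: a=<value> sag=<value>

seed: a₀ = √(S³/(24(L−S))) = √(148.288³/(24·69.548)) = 44.198860
iter 1: u=1.677509  f(a)=+1.047e+01  f'(a)=-4.126e+00  a ← 44.198860 − (+1.047e+01/-4.126e+00) = 46.735546
iter 2: u=1.586458  f(a)=+9.688e-01  f'(a)=-3.395e+00  a ← 46.735546 − (+9.688e-01/-3.395e+00) = 47.020899
iter 3: u=1.576831  f(a)=+1.017e-02  f'(a)=-3.324e+00  a ← 47.020899 − (+1.017e-02/-3.324e+00) = 47.023958
iter 4: u=1.576728  f(a)=+1.146e-06  f'(a)=-3.323e+00  a ← 47.023958 − (+1.146e-06/-3.323e+00) = 47.023958
iter 5: u=1.576728  f(a)=+0.000e+00  f'(a)=-3.323e+00  a ← 47.023958 − (+0.000e+00/-3.323e+00) = 47.023958
converged: |Δa| < 1e-12 after 5 iterations
sag = a·(cosh(S/(2a)) − 1) = 47.023958·(cosh(1.576728) − 1) = 71.611548
T_max/T_min = cosh(S/(2a)) = 2.522874

a=47.024 sag=71.612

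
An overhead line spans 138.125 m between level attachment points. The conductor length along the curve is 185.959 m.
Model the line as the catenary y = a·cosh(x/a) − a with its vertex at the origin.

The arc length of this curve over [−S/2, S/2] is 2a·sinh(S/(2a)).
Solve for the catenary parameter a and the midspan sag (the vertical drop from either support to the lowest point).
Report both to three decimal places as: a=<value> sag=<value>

a=50.225 sag=55.453

seed: a₀ = √(S³/(24(L−S))) = √(138.125³/(24·47.834)) = 47.910915
iter 1: u=1.441477  f(a)=+5.223e+00  f'(a)=-2.444e+00  a ← 47.910915 − (+5.223e+00/-2.444e+00) = 50.048129
iter 2: u=1.379922  f(a)=+3.698e-01  f'(a)=-2.109e+00  a ← 50.048129 − (+3.698e-01/-2.109e+00) = 50.223485
iter 3: u=1.375104  f(a)=+2.166e-03  f'(a)=-2.084e+00  a ← 50.223485 − (+2.166e-03/-2.084e+00) = 50.224525
iter 4: u=1.375075  f(a)=+7.530e-08  f'(a)=-2.084e+00  a ← 50.224525 − (+7.530e-08/-2.084e+00) = 50.224525
iter 5: u=1.375075  f(a)=+0.000e+00  f'(a)=-2.084e+00  a ← 50.224525 − (+0.000e+00/-2.084e+00) = 50.224525
converged: |Δa| < 1e-12 after 5 iterations
sag = a·(cosh(S/(2a)) − 1) = 50.224525·(cosh(1.375075) − 1) = 55.452768
T_max/T_min = cosh(S/(2a)) = 2.104097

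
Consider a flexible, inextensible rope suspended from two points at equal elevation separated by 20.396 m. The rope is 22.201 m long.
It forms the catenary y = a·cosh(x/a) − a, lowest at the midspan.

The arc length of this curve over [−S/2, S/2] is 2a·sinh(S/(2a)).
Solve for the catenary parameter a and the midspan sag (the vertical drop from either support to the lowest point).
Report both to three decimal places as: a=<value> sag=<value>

a=14.177 sag=3.829

seed: a₀ = √(S³/(24(L−S))) = √(20.396³/(24·1.805)) = 13.995012
iter 1: u=0.728688  f(a)=+4.853e-02  f'(a)=-2.719e-01  a ← 13.995012 − (+4.853e-02/-2.719e-01) = 14.173498
iter 2: u=0.719512  f(a)=+9.441e-04  f'(a)=-2.614e-01  a ← 14.173498 − (+9.441e-04/-2.614e-01) = 14.177110
iter 3: u=0.719329  f(a)=+3.729e-07  f'(a)=-2.612e-01  a ← 14.177110 − (+3.729e-07/-2.612e-01) = 14.177111
iter 4: u=0.719328  f(a)=+6.040e-14  f'(a)=-2.612e-01  a ← 14.177111 − (+6.040e-14/-2.612e-01) = 14.177111
converged: |Δa| < 1e-12 after 4 iterations
sag = a·(cosh(S/(2a)) − 1) = 14.177111·(cosh(0.719328) − 1) = 3.828765
T_max/T_min = cosh(S/(2a)) = 1.270067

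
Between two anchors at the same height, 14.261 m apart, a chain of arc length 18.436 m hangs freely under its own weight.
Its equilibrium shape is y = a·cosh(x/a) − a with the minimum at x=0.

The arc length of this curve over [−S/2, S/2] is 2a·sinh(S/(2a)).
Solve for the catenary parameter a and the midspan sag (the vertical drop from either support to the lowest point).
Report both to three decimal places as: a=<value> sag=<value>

seed: a₀ = √(S³/(24(L−S))) = √(14.261³/(24·4.175)) = 5.380109
iter 1: u=1.325345  f(a)=+3.824e-01  f'(a)=-1.842e+00  a ← 5.380109 − (+3.824e-01/-1.842e+00) = 5.587672
iter 2: u=1.276113  f(a)=+2.324e-02  f'(a)=-1.625e+00  a ← 5.587672 − (+2.324e-02/-1.625e+00) = 5.601980
iter 3: u=1.272854  f(a)=+9.816e-05  f'(a)=-1.611e+00  a ← 5.601980 − (+9.816e-05/-1.611e+00) = 5.602041
iter 4: u=1.272840  f(a)=+1.767e-09  f'(a)=-1.611e+00  a ← 5.602041 − (+1.767e-09/-1.611e+00) = 5.602041
iter 5: u=1.272840  f(a)=+0.000e+00  f'(a)=-1.611e+00  a ← 5.602041 − (+0.000e+00/-1.611e+00) = 5.602041
converged: |Δa| < 1e-12 after 5 iterations
sag = a·(cosh(S/(2a)) − 1) = 5.602041·(cosh(1.272840) − 1) = 5.184728
T_max/T_min = cosh(S/(2a)) = 1.925507

a=5.602 sag=5.185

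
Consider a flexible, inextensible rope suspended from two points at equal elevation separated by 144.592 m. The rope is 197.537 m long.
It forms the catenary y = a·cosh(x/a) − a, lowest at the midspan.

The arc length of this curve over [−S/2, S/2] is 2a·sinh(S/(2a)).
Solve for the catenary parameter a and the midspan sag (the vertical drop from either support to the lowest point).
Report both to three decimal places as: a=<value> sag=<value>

seed: a₀ = √(S³/(24(L−S))) = √(144.592³/(24·52.945)) = 48.775115
iter 1: u=1.482231  f(a)=+6.130e+00  f'(a)=-2.687e+00  a ← 48.775115 − (+6.130e+00/-2.687e+00) = 51.056426
iter 2: u=1.416002  f(a)=+4.563e-01  f'(a)=-2.301e+00  a ← 51.056426 − (+4.563e-01/-2.301e+00) = 51.254768
iter 3: u=1.410522  f(a)=+2.978e-03  f'(a)=-2.271e+00  a ← 51.254768 − (+2.978e-03/-2.271e+00) = 51.256080
iter 4: u=1.410486  f(a)=+1.287e-07  f'(a)=-2.270e+00  a ← 51.256080 − (+1.287e-07/-2.270e+00) = 51.256080
iter 5: u=1.410486  f(a)=-2.842e-14  f'(a)=-2.270e+00  a ← 51.256080 − (-2.842e-14/-2.270e+00) = 51.256080
converged: |Δa| < 1e-12 after 5 iterations
sag = a·(cosh(S/(2a)) − 1) = 51.256080·(cosh(1.410486) − 1) = 60.020163
T_max/T_min = cosh(S/(2a)) = 2.170986

a=51.256 sag=60.020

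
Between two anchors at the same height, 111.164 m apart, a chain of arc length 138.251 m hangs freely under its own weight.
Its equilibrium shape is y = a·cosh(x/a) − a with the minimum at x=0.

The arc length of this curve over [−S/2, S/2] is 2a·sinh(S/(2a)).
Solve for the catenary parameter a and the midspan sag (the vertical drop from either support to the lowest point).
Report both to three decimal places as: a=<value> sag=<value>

seed: a₀ = √(S³/(24(L−S))) = √(111.164³/(24·27.087)) = 45.968483
iter 1: u=1.209133  f(a)=+2.050e+00  f'(a)=-1.360e+00  a ← 45.968483 − (+2.050e+00/-1.360e+00) = 47.476085
iter 2: u=1.170737  f(a)=+1.052e-01  f'(a)=-1.224e+00  a ← 47.476085 − (+1.052e-01/-1.224e+00) = 47.562043
iter 3: u=1.168621  f(a)=+3.100e-04  f'(a)=-1.217e+00  a ← 47.562043 − (+3.100e-04/-1.217e+00) = 47.562298
iter 4: u=1.168615  f(a)=+2.710e-09  f'(a)=-1.217e+00  a ← 47.562298 − (+2.710e-09/-1.217e+00) = 47.562298
iter 5: u=1.168615  f(a)=+0.000e+00  f'(a)=-1.217e+00  a ← 47.562298 − (+0.000e+00/-1.217e+00) = 47.562298
converged: |Δa| < 1e-12 after 5 iterations
sag = a·(cosh(S/(2a)) − 1) = 47.562298·(cosh(1.168615) − 1) = 36.345431
T_max/T_min = cosh(S/(2a)) = 1.764165

a=47.562 sag=36.345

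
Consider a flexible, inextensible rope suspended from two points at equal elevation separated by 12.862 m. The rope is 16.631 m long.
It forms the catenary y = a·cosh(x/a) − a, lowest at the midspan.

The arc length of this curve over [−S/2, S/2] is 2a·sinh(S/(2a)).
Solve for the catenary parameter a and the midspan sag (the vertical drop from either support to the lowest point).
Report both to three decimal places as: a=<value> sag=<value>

a=5.050 sag=4.679

seed: a₀ = √(S³/(24(L−S))) = √(12.862³/(24·3.769)) = 4.850026
iter 1: u=1.325972  f(a)=+3.455e-01  f'(a)=-1.845e+00  a ← 4.850026 − (+3.455e-01/-1.845e+00) = 5.037293
iter 2: u=1.276678  f(a)=+2.102e-02  f'(a)=-1.627e+00  a ← 5.037293 − (+2.102e-02/-1.627e+00) = 5.050214
iter 3: u=1.273411  f(a)=+8.895e-05  f'(a)=-1.613e+00  a ← 5.050214 − (+8.895e-05/-1.613e+00) = 5.050270
iter 4: u=1.273397  f(a)=+1.607e-09  f'(a)=-1.613e+00  a ← 5.050270 − (+1.607e-09/-1.613e+00) = 5.050270
iter 5: u=1.273397  f(a)=-3.553e-15  f'(a)=-1.613e+00  a ← 5.050270 − (-3.553e-15/-1.613e+00) = 5.050270
converged: |Δa| < 1e-12 after 5 iterations
sag = a·(cosh(S/(2a)) − 1) = 5.050270·(cosh(1.273397) − 1) = 4.678696
T_max/T_min = cosh(S/(2a)) = 1.926425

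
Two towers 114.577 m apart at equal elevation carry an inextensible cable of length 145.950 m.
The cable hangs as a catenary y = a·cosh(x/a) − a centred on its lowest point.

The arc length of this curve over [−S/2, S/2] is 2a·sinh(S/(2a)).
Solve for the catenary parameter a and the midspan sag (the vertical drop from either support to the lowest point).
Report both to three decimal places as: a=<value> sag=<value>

a=46.426 sag=40.065

seed: a₀ = √(S³/(24(L−S))) = √(114.577³/(24·31.373)) = 44.695369
iter 1: u=1.281755  f(a)=+2.680e+00  f'(a)=-1.648e+00  a ← 44.695369 − (+2.680e+00/-1.648e+00) = 46.321302
iter 2: u=1.236764  f(a)=+1.532e-01  f'(a)=-1.465e+00  a ← 46.321302 − (+1.532e-01/-1.465e+00) = 46.425882
iter 3: u=1.233978  f(a)=+5.676e-04  f'(a)=-1.454e+00  a ← 46.425882 − (+5.676e-04/-1.454e+00) = 46.426272
iter 4: u=1.233967  f(a)=+7.857e-09  f'(a)=-1.454e+00  a ← 46.426272 − (+7.857e-09/-1.454e+00) = 46.426272
iter 5: u=1.233967  f(a)=+0.000e+00  f'(a)=-1.454e+00  a ← 46.426272 − (+0.000e+00/-1.454e+00) = 46.426272
converged: |Δa| < 1e-12 after 5 iterations
sag = a·(cosh(S/(2a)) − 1) = 46.426272·(cosh(1.233967) − 1) = 40.065053
T_max/T_min = cosh(S/(2a)) = 1.862982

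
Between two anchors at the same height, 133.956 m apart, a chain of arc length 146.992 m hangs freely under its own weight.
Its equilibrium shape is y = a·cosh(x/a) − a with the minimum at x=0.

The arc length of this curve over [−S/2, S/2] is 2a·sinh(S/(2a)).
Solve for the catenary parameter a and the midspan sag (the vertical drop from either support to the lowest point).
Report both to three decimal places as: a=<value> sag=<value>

seed: a₀ = √(S³/(24(L−S))) = √(133.956³/(24·13.036)) = 87.652733
iter 1: u=0.764129  f(a)=+3.859e-01  f'(a)=-3.152e-01  a ← 87.652733 − (+3.859e-01/-3.152e-01) = 88.877161
iter 2: u=0.753602  f(a)=+8.235e-03  f'(a)=-3.019e-01  a ← 88.877161 − (+8.235e-03/-3.019e-01) = 88.904442
iter 3: u=0.753371  f(a)=+3.931e-06  f'(a)=-3.016e-01  a ← 88.904442 − (+3.931e-06/-3.016e-01) = 88.904456
iter 4: u=0.753371  f(a)=+9.095e-13  f'(a)=-3.016e-01  a ← 88.904456 − (+9.095e-13/-3.016e-01) = 88.904456
converged: |Δa| < 1e-12 after 4 iterations
sag = a·(cosh(S/(2a)) − 1) = 88.904456·(cosh(0.753371) − 1) = 26.445725
T_max/T_min = cosh(S/(2a)) = 1.297462

a=88.904 sag=26.446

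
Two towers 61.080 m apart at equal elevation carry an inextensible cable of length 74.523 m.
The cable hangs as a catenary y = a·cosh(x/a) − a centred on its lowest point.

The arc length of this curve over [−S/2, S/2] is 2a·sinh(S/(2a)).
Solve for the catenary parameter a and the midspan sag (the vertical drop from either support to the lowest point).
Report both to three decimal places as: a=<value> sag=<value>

a=27.413 sag=18.846

seed: a₀ = √(S³/(24(L−S))) = √(61.080³/(24·13.443)) = 26.576319
iter 1: u=1.149143  f(a)=+9.160e-01  f'(a)=-1.152e+00  a ← 26.576319 − (+9.160e-01/-1.152e+00) = 27.371681
iter 2: u=1.115752  f(a)=+4.273e-02  f'(a)=-1.047e+00  a ← 27.371681 − (+4.273e-02/-1.047e+00) = 27.412511
iter 3: u=1.114090  f(a)=+1.031e-04  f'(a)=-1.041e+00  a ← 27.412511 − (+1.031e-04/-1.041e+00) = 27.412610
iter 4: u=1.114086  f(a)=+6.026e-10  f'(a)=-1.041e+00  a ← 27.412610 − (+6.026e-10/-1.041e+00) = 27.412610
iter 5: u=1.114086  f(a)=+1.421e-14  f'(a)=-1.041e+00  a ← 27.412610 − (+1.421e-14/-1.041e+00) = 27.412610
converged: |Δa| < 1e-12 after 5 iterations
sag = a·(cosh(S/(2a)) − 1) = 27.412610·(cosh(1.114086) − 1) = 18.846125
T_max/T_min = cosh(S/(2a)) = 1.687498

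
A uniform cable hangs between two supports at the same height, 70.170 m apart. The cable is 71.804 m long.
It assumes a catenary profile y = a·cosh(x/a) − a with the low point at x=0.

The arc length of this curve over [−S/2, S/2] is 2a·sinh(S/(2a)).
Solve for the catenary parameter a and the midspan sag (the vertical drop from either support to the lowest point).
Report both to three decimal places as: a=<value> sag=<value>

a=94.189 sag=6.610

seed: a₀ = √(S³/(24(L−S))) = √(70.170³/(24·1.634)) = 93.863246
iter 1: u=0.373788  f(a)=+1.145e-02  f'(a)=-3.531e-02  a ← 93.863246 − (+1.145e-02/-3.531e-02) = 94.187643
iter 2: u=0.372501  f(a)=+5.965e-05  f'(a)=-3.494e-02  a ← 94.187643 − (+5.965e-05/-3.494e-02) = 94.189350
iter 3: u=0.372494  f(a)=+1.637e-09  f'(a)=-3.494e-02  a ← 94.189350 − (+1.637e-09/-3.494e-02) = 94.189350
iter 4: u=0.372494  f(a)=+0.000e+00  f'(a)=-3.494e-02  a ← 94.189350 − (+0.000e+00/-3.494e-02) = 94.189350
converged: |Δa| < 1e-12 after 4 iterations
sag = a·(cosh(S/(2a)) − 1) = 94.189350·(cosh(0.372494) − 1) = 6.610388
T_max/T_min = cosh(S/(2a)) = 1.070182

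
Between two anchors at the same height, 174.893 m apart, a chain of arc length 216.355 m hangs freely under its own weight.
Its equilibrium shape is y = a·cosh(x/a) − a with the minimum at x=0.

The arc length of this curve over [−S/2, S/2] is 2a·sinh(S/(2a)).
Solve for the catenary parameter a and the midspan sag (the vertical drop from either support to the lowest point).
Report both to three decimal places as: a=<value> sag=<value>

seed: a₀ = √(S³/(24(L−S))) = √(174.893³/(24·41.462)) = 73.320918
iter 1: u=1.192654  f(a)=+3.051e+00  f'(a)=-1.300e+00  a ← 73.320918 − (+3.051e+00/-1.300e+00) = 75.667179
iter 2: u=1.155673  f(a)=+1.526e-01  f'(a)=-1.173e+00  a ← 75.667179 − (+1.526e-01/-1.173e+00) = 75.797218
iter 3: u=1.153690  f(a)=+4.259e-04  f'(a)=-1.167e+00  a ← 75.797218 − (+4.259e-04/-1.167e+00) = 75.797583
iter 4: u=1.153685  f(a)=+3.341e-09  f'(a)=-1.167e+00  a ← 75.797583 − (+3.341e-09/-1.167e+00) = 75.797583
iter 5: u=1.153685  f(a)=-5.684e-14  f'(a)=-1.167e+00  a ← 75.797583 − (-5.684e-14/-1.167e+00) = 75.797583
converged: |Δa| < 1e-12 after 5 iterations
sag = a·(cosh(S/(2a)) − 1) = 75.797583·(cosh(1.153685) − 1) = 56.291951
T_max/T_min = cosh(S/(2a)) = 1.742662

a=75.798 sag=56.292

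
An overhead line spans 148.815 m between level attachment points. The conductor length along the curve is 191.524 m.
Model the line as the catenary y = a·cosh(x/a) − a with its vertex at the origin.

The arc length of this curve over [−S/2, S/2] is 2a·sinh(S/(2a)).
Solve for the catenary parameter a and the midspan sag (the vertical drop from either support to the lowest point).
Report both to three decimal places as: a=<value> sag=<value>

seed: a₀ = √(S³/(24(L−S))) = √(148.815³/(24·42.709)) = 56.702831
iter 1: u=1.312236  f(a)=+3.832e+00  f'(a)=-1.782e+00  a ← 56.702831 − (+3.832e+00/-1.782e+00) = 58.852649
iter 2: u=1.264302  f(a)=+2.287e-01  f'(a)=-1.575e+00  a ← 58.852649 − (+2.287e-01/-1.575e+00) = 58.997817
iter 3: u=1.261191  f(a)=+9.290e-04  f'(a)=-1.563e+00  a ← 58.997817 − (+9.290e-04/-1.563e+00) = 58.998411
iter 4: u=1.261178  f(a)=+1.547e-08  f'(a)=-1.562e+00  a ← 58.998411 − (+1.547e-08/-1.562e+00) = 58.998411
iter 5: u=1.261178  f(a)=+0.000e+00  f'(a)=-1.562e+00  a ← 58.998411 − (+0.000e+00/-1.562e+00) = 58.998411
converged: |Δa| < 1e-12 after 5 iterations
sag = a·(cosh(S/(2a)) − 1) = 58.998411·(cosh(1.261178) − 1) = 53.479023
T_max/T_min = cosh(S/(2a)) = 1.906449

a=58.998 sag=53.479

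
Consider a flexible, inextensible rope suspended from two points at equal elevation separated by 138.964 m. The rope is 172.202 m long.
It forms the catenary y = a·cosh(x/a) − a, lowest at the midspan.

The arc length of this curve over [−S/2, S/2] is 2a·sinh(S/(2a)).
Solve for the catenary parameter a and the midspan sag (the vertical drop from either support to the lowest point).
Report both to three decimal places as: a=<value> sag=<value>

seed: a₀ = √(S³/(24(L−S))) = √(138.964³/(24·33.238)) = 58.000321
iter 1: u=1.197959  f(a)=+2.468e+00  f'(a)=-1.319e+00  a ← 58.000321 − (+2.468e+00/-1.319e+00) = 59.871157
iter 2: u=1.160525  f(a)=+1.244e-01  f'(a)=-1.189e+00  a ← 59.871157 − (+1.244e-01/-1.189e+00) = 59.975800
iter 3: u=1.158501  f(a)=+3.536e-04  f'(a)=-1.183e+00  a ← 59.975800 − (+3.536e-04/-1.183e+00) = 59.976099
iter 4: u=1.158495  f(a)=+2.872e-09  f'(a)=-1.183e+00  a ← 59.976099 − (+2.872e-09/-1.183e+00) = 59.976099
iter 5: u=1.158495  f(a)=+0.000e+00  f'(a)=-1.183e+00  a ← 59.976099 − (+0.000e+00/-1.183e+00) = 59.976099
converged: |Δa| < 1e-12 after 5 iterations
sag = a·(cosh(S/(2a)) − 1) = 59.976099·(cosh(1.158495) − 1) = 44.954900
T_max/T_min = cosh(S/(2a)) = 1.749547

a=59.976 sag=44.955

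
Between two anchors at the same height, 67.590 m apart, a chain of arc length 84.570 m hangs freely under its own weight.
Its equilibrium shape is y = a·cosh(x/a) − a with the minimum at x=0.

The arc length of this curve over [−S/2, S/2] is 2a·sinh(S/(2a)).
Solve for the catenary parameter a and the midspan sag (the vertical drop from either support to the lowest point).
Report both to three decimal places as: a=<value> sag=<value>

seed: a₀ = √(S³/(24(L−S))) = √(67.590³/(24·16.980)) = 27.526387
iter 1: u=1.227731  f(a)=+1.327e+00  f'(a)=-1.430e+00  a ← 27.526387 − (+1.327e+00/-1.430e+00) = 28.454104
iter 2: u=1.187702  f(a)=+7.002e-02  f'(a)=-1.283e+00  a ← 28.454104 − (+7.002e-02/-1.283e+00) = 28.508692
iter 3: u=1.185428  f(a)=+2.191e-04  f'(a)=-1.275e+00  a ← 28.508692 − (+2.191e-04/-1.275e+00) = 28.508864
iter 4: u=1.185421  f(a)=+2.160e-09  f'(a)=-1.275e+00  a ← 28.508864 − (+2.160e-09/-1.275e+00) = 28.508864
iter 5: u=1.185421  f(a)=+1.421e-14  f'(a)=-1.275e+00  a ← 28.508864 − (+1.421e-14/-1.275e+00) = 28.508864
converged: |Δa| < 1e-12 after 5 iterations
sag = a·(cosh(S/(2a)) − 1) = 28.508864·(cosh(1.185421) − 1) = 22.488945
T_max/T_min = cosh(S/(2a)) = 1.788840

a=28.509 sag=22.489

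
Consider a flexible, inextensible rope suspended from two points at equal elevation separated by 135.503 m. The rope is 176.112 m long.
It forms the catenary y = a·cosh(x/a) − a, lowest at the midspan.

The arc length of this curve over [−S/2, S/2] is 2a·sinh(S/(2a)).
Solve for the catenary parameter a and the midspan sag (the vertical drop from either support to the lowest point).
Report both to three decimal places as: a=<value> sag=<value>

a=52.656 sag=49.943

seed: a₀ = √(S³/(24(L−S))) = √(135.503³/(24·40.609)) = 50.525032
iter 1: u=1.340949  f(a)=+3.811e+00  f'(a)=-1.916e+00  a ← 50.525032 − (+3.811e+00/-1.916e+00) = 52.514529
iter 2: u=1.290148  f(a)=+2.367e-01  f'(a)=-1.685e+00  a ← 52.514529 − (+2.367e-01/-1.685e+00) = 52.655031
iter 3: u=1.286705  f(a)=+1.046e-03  f'(a)=-1.670e+00  a ← 52.655031 − (+1.046e-03/-1.670e+00) = 52.655658
iter 4: u=1.286690  f(a)=+2.065e-08  f'(a)=-1.670e+00  a ← 52.655658 − (+2.065e-08/-1.670e+00) = 52.655658
iter 5: u=1.286690  f(a)=+2.842e-14  f'(a)=-1.670e+00  a ← 52.655658 − (+2.842e-14/-1.670e+00) = 52.655658
converged: |Δa| < 1e-12 after 5 iterations
sag = a·(cosh(S/(2a)) − 1) = 52.655658·(cosh(1.286690) − 1) = 49.942965
T_max/T_min = cosh(S/(2a)) = 1.948482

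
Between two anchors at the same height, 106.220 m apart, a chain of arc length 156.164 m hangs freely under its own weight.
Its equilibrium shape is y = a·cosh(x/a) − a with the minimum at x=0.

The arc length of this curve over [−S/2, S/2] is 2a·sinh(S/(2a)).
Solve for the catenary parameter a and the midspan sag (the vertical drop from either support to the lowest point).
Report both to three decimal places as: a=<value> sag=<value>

a=33.646 sag=51.377

seed: a₀ = √(S³/(24(L−S))) = √(106.220³/(24·49.944)) = 31.620022
iter 1: u=1.679632  f(a)=+7.537e+00  f'(a)=-4.145e+00  a ← 31.620022 − (+7.537e+00/-4.145e+00) = 33.438480
iter 2: u=1.588290  f(a)=+6.991e-01  f'(a)=-3.409e+00  a ← 33.438480 − (+6.991e-01/-3.409e+00) = 33.643579
iter 3: u=1.578607  f(a)=+7.372e-03  f'(a)=-3.337e+00  a ← 33.643579 − (+7.372e-03/-3.337e+00) = 33.645788
iter 4: u=1.578504  f(a)=+8.390e-07  f'(a)=-3.336e+00  a ← 33.645788 − (+8.390e-07/-3.336e+00) = 33.645789
iter 5: u=1.578504  f(a)=+0.000e+00  f'(a)=-3.336e+00  a ← 33.645789 − (+0.000e+00/-3.336e+00) = 33.645789
converged: |Δa| < 1e-12 after 5 iterations
sag = a·(cosh(S/(2a)) − 1) = 33.645789·(cosh(1.578504) − 1) = 51.376784
T_max/T_min = cosh(S/(2a)) = 2.526990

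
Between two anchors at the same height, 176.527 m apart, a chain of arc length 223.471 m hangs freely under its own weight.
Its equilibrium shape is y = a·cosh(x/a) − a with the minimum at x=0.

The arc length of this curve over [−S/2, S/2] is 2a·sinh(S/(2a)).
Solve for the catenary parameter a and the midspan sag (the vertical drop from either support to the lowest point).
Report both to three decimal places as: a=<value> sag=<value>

seed: a₀ = √(S³/(24(L−S))) = √(176.527³/(24·46.944)) = 69.874875
iter 1: u=1.263165  f(a)=+3.891e+00  f'(a)=-1.571e+00  a ← 69.874875 − (+3.891e+00/-1.571e+00) = 72.351985
iter 2: u=1.219918  f(a)=+2.165e-01  f'(a)=-1.400e+00  a ← 72.351985 − (+2.165e-01/-1.400e+00) = 72.506569
iter 3: u=1.217317  f(a)=+7.574e-04  f'(a)=-1.390e+00  a ← 72.506569 − (+7.574e-04/-1.390e+00) = 72.507114
iter 4: u=1.217308  f(a)=+9.345e-09  f'(a)=-1.390e+00  a ← 72.507114 − (+9.345e-09/-1.390e+00) = 72.507114
iter 5: u=1.217308  f(a)=-2.842e-14  f'(a)=-1.390e+00  a ← 72.507114 − (-2.842e-14/-1.390e+00) = 72.507114
converged: |Δa| < 1e-12 after 5 iterations
sag = a·(cosh(S/(2a)) − 1) = 72.507114·(cosh(1.217308) − 1) = 60.692374
T_max/T_min = cosh(S/(2a)) = 1.837054

a=72.507 sag=60.692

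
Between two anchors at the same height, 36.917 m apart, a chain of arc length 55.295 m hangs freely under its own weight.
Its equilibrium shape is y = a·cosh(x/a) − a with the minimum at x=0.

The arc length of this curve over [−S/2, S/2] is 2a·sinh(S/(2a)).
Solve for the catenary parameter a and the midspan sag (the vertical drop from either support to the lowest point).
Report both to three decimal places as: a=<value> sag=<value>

a=11.401 sag=18.505

seed: a₀ = √(S³/(24(L−S))) = √(36.917³/(24·18.378)) = 10.680335
iter 1: u=1.728270  f(a)=+2.948e+00  f'(a)=-4.585e+00  a ← 10.680335 − (+2.948e+00/-4.585e+00) = 11.323296
iter 2: u=1.630135  f(a)=+2.872e-01  f'(a)=-3.732e+00  a ← 11.323296 − (+2.872e-01/-3.732e+00) = 11.400259
iter 3: u=1.619130  f(a)=+3.375e-03  f'(a)=-3.645e+00  a ← 11.400259 − (+3.375e-03/-3.645e+00) = 11.401185
iter 4: u=1.618998  f(a)=+4.783e-07  f'(a)=-3.644e+00  a ← 11.401185 − (+4.783e-07/-3.644e+00) = 11.401185
iter 5: u=1.618998  f(a)=+1.421e-14  f'(a)=-3.644e+00  a ← 11.401185 − (+1.421e-14/-3.644e+00) = 11.401185
converged: |Δa| < 1e-12 after 5 iterations
sag = a·(cosh(S/(2a)) − 1) = 11.401185·(cosh(1.618998) − 1) = 18.504856
T_max/T_min = cosh(S/(2a)) = 2.623064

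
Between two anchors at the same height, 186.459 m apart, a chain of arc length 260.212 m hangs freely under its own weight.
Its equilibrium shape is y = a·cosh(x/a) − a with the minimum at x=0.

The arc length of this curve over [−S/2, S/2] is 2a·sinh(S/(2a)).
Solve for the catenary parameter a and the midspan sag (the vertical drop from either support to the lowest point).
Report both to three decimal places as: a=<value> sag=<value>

seed: a₀ = √(S³/(24(L−S))) = √(186.459³/(24·73.753)) = 60.517302
iter 1: u=1.540543  f(a)=+9.263e+00  f'(a)=-3.067e+00  a ← 60.517302 − (+9.263e+00/-3.067e+00) = 63.537387
iter 2: u=1.467317  f(a)=+7.386e-01  f'(a)=-2.596e+00  a ← 63.537387 − (+7.386e-01/-2.596e+00) = 63.821900
iter 3: u=1.460776  f(a)=+5.594e-03  f'(a)=-2.557e+00  a ← 63.821900 − (+5.594e-03/-2.557e+00) = 63.824088
iter 4: u=1.460726  f(a)=+3.263e-07  f'(a)=-2.556e+00  a ← 63.824088 − (+3.263e-07/-2.556e+00) = 63.824089
iter 5: u=1.460726  f(a)=+5.684e-14  f'(a)=-2.556e+00  a ← 63.824089 − (+5.684e-14/-2.556e+00) = 63.824089
converged: |Δa| < 1e-12 after 5 iterations
sag = a·(cosh(S/(2a)) − 1) = 63.824089·(cosh(1.460726) − 1) = 81.093424
T_max/T_min = cosh(S/(2a)) = 2.270577

a=63.824 sag=81.093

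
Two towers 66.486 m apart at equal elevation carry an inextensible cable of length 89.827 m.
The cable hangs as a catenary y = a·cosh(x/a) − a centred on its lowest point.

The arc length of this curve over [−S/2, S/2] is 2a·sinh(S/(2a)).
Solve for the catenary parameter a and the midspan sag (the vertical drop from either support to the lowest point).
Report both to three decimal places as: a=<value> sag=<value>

seed: a₀ = √(S³/(24(L−S))) = √(66.486³/(24·23.341)) = 22.904982
iter 1: u=1.451344  f(a)=+2.585e+00  f'(a)=-2.501e+00  a ← 22.904982 − (+2.585e+00/-2.501e+00) = 23.938681
iter 2: u=1.388673  f(a)=+1.853e-01  f'(a)=-2.154e+00  a ← 23.938681 − (+1.853e-01/-2.154e+00) = 24.024706
iter 3: u=1.383701  f(a)=+1.115e-03  f'(a)=-2.128e+00  a ← 24.024706 − (+1.115e-03/-2.128e+00) = 24.025229
iter 4: u=1.383670  f(a)=+4.086e-08  f'(a)=-2.128e+00  a ← 24.025229 − (+4.086e-08/-2.128e+00) = 24.025229
iter 5: u=1.383670  f(a)=+1.421e-14  f'(a)=-2.128e+00  a ← 24.025229 − (+1.421e-14/-2.128e+00) = 24.025229
converged: |Δa| < 1e-12 after 5 iterations
sag = a·(cosh(S/(2a)) − 1) = 24.025229·(cosh(1.383670) − 1) = 26.910359
T_max/T_min = cosh(S/(2a)) = 2.120087

a=24.025 sag=26.910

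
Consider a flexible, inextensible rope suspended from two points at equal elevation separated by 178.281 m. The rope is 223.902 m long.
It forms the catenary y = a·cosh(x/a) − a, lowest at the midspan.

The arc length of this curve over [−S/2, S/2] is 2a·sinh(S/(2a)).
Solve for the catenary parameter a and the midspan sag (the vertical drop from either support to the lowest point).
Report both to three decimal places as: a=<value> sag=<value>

a=74.553 sag=59.951

seed: a₀ = √(S³/(24(L−S))) = √(178.281³/(24·45.621)) = 71.939857
iter 1: u=1.239098  f(a)=+3.633e+00  f'(a)=-1.474e+00  a ← 71.939857 − (+3.633e+00/-1.474e+00) = 74.404557
iter 2: u=1.198052  f(a)=+1.951e-01  f'(a)=-1.320e+00  a ← 74.404557 − (+1.951e-01/-1.320e+00) = 74.552372
iter 3: u=1.195676  f(a)=+6.329e-04  f'(a)=-1.311e+00  a ← 74.552372 − (+6.329e-04/-1.311e+00) = 74.552854
iter 4: u=1.195669  f(a)=+6.710e-09  f'(a)=-1.311e+00  a ← 74.552854 − (+6.710e-09/-1.311e+00) = 74.552854
iter 5: u=1.195669  f(a)=-2.842e-14  f'(a)=-1.311e+00  a ← 74.552854 − (-2.842e-14/-1.311e+00) = 74.552854
converged: |Δa| < 1e-12 after 5 iterations
sag = a·(cosh(S/(2a)) − 1) = 74.552854·(cosh(1.195669) − 1) = 59.950508
T_max/T_min = cosh(S/(2a)) = 1.804134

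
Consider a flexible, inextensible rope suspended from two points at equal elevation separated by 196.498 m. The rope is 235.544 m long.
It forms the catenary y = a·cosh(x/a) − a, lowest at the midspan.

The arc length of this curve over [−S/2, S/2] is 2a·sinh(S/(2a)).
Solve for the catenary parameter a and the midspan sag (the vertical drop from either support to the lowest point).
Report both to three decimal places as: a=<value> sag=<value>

seed: a₀ = √(S³/(24(L−S))) = √(196.498³/(24·39.046)) = 89.979444
iter 1: u=1.091905  f(a)=+2.395e+00  f'(a)=-9.759e-01  a ← 89.979444 − (+2.395e+00/-9.759e-01) = 92.433493
iter 2: u=1.062916  f(a)=+1.015e-01  f'(a)=-8.948e-01  a ← 92.433493 − (+1.015e-01/-8.948e-01) = 92.546898
iter 3: u=1.061613  f(a)=+2.000e-04  f'(a)=-8.912e-01  a ← 92.546898 − (+2.000e-04/-8.912e-01) = 92.547122
iter 4: u=1.061611  f(a)=+7.805e-10  f'(a)=-8.912e-01  a ← 92.547122 − (+7.805e-10/-8.912e-01) = 92.547122
iter 5: u=1.061611  f(a)=+0.000e+00  f'(a)=-8.912e-01  a ← 92.547122 − (+0.000e+00/-8.912e-01) = 92.547122
converged: |Δa| < 1e-12 after 5 iterations
sag = a·(cosh(S/(2a)) − 1) = 92.547122·(cosh(1.061611) − 1) = 57.236768
T_max/T_min = cosh(S/(2a)) = 1.618461

a=92.547 sag=57.237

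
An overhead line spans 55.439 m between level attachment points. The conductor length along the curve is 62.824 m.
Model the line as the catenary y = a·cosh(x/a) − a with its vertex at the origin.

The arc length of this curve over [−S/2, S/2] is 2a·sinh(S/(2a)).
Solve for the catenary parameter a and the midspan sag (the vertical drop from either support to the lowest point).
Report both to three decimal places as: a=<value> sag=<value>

a=31.607 sag=12.954

seed: a₀ = √(S³/(24(L−S))) = √(55.439³/(24·7.385)) = 31.005748
iter 1: u=0.894012  f(a)=+3.008e-01  f'(a)=-5.155e-01  a ← 31.005748 − (+3.008e-01/-5.155e-01) = 31.589223
iter 2: u=0.877499  f(a)=+8.701e-03  f'(a)=-4.861e-01  a ← 31.589223 − (+8.701e-03/-4.861e-01) = 31.607122
iter 3: u=0.877002  f(a)=+7.761e-06  f'(a)=-4.852e-01  a ← 31.607122 − (+7.761e-06/-4.852e-01) = 31.607138
iter 4: u=0.877001  f(a)=+6.182e-12  f'(a)=-4.852e-01  a ← 31.607138 − (+6.182e-12/-4.852e-01) = 31.607138
converged: |Δa| < 1e-12 after 4 iterations
sag = a·(cosh(S/(2a)) − 1) = 31.607138·(cosh(0.877001) − 1) = 12.954335
T_max/T_min = cosh(S/(2a)) = 1.409855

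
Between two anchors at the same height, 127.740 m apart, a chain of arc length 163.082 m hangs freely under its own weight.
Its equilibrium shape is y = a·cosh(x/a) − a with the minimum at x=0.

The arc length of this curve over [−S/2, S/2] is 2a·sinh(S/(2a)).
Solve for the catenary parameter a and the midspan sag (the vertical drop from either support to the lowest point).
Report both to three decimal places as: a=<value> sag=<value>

a=51.511 sag=44.938

seed: a₀ = √(S³/(24(L−S))) = √(127.740³/(24·35.342)) = 49.572313
iter 1: u=1.288421  f(a)=+3.052e+00  f'(a)=-1.677e+00  a ← 49.572313 − (+3.052e+00/-1.677e+00) = 51.392232
iter 2: u=1.242795  f(a)=+1.761e-01  f'(a)=-1.489e+00  a ← 51.392232 − (+1.761e-01/-1.489e+00) = 51.510551
iter 3: u=1.239940  f(a)=+6.660e-04  f'(a)=-1.477e+00  a ← 51.510551 − (+6.660e-04/-1.477e+00) = 51.511002
iter 4: u=1.239929  f(a)=+9.602e-09  f'(a)=-1.477e+00  a ← 51.511002 − (+9.602e-09/-1.477e+00) = 51.511002
iter 5: u=1.239929  f(a)=+2.842e-14  f'(a)=-1.477e+00  a ← 51.511002 − (+2.842e-14/-1.477e+00) = 51.511002
converged: |Δa| < 1e-12 after 5 iterations
sag = a·(cosh(S/(2a)) − 1) = 51.511002·(cosh(1.239929) − 1) = 44.937523
T_max/T_min = cosh(S/(2a)) = 1.872387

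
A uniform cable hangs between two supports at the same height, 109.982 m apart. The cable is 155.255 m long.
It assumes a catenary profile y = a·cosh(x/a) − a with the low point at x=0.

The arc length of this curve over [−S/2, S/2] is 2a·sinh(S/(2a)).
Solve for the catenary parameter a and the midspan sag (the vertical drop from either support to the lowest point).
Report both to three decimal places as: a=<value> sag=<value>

seed: a₀ = √(S³/(24(L−S))) = √(109.982³/(24·45.273)) = 34.991065
iter 1: u=1.571573  f(a)=+5.931e+00  f'(a)=-3.286e+00  a ← 34.991065 − (+5.931e+00/-3.286e+00) = 36.796136
iter 2: u=1.494478  f(a)=+4.899e-01  f'(a)=-2.764e+00  a ← 36.796136 − (+4.899e-01/-2.764e+00) = 36.973392
iter 3: u=1.487313  f(a)=+4.006e-03  f'(a)=-2.719e+00  a ← 36.973392 − (+4.006e-03/-2.719e+00) = 36.974866
iter 4: u=1.487254  f(a)=+2.728e-07  f'(a)=-2.718e+00  a ← 36.974866 − (+2.728e-07/-2.718e+00) = 36.974866
iter 5: u=1.487254  f(a)=+5.684e-14  f'(a)=-2.718e+00  a ← 36.974866 − (+5.684e-14/-2.718e+00) = 36.974866
converged: |Δa| < 1e-12 after 5 iterations
sag = a·(cosh(S/(2a)) − 1) = 36.974866·(cosh(1.487254) − 1) = 49.008676
T_max/T_min = cosh(S/(2a)) = 2.325459

a=36.975 sag=49.009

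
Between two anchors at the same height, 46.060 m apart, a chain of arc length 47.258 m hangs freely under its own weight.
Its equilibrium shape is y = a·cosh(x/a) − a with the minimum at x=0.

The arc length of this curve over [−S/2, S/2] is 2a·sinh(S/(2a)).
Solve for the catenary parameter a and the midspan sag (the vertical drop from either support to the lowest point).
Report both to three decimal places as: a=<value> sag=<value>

a=58.524 sag=4.590

seed: a₀ = √(S³/(24(L−S))) = √(46.060³/(24·1.198)) = 58.297760
iter 1: u=0.395041  f(a)=+9.383e-03  f'(a)=-4.174e-02  a ← 58.297760 − (+9.383e-03/-4.174e-02) = 58.522525
iter 2: u=0.393524  f(a)=+5.454e-05  f'(a)=-4.126e-02  a ← 58.522525 − (+5.454e-05/-4.126e-02) = 58.523847
iter 3: u=0.393515  f(a)=+1.867e-09  f'(a)=-4.126e-02  a ← 58.523847 − (+1.867e-09/-4.126e-02) = 58.523847
iter 4: u=0.393515  f(a)=+0.000e+00  f'(a)=-4.126e-02  a ← 58.523847 − (+0.000e+00/-4.126e-02) = 58.523847
converged: |Δa| < 1e-12 after 4 iterations
sag = a·(cosh(S/(2a)) − 1) = 58.523847·(cosh(0.393515) − 1) = 4.590100
T_max/T_min = cosh(S/(2a)) = 1.078431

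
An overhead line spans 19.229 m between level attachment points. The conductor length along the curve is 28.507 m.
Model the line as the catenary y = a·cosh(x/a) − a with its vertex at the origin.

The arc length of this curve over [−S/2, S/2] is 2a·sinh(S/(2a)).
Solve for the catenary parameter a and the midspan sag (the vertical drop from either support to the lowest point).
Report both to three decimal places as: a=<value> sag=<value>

a=6.021 sag=9.452

seed: a₀ = √(S³/(24(L−S))) = √(19.229³/(24·9.278)) = 5.650700
iter 1: u=1.701471  f(a)=+1.439e+00  f'(a)=-4.338e+00  a ← 5.650700 − (+1.439e+00/-4.338e+00) = 5.982489
iter 2: u=1.607107  f(a)=+1.365e-01  f'(a)=-3.551e+00  a ← 5.982489 − (+1.365e-01/-3.551e+00) = 6.020931
iter 3: u=1.596846  f(a)=+1.512e-03  f'(a)=-3.473e+00  a ← 6.020931 − (+1.512e-03/-3.473e+00) = 6.021367
iter 4: u=1.596730  f(a)=+1.900e-07  f'(a)=-3.472e+00  a ← 6.021367 − (+1.900e-07/-3.472e+00) = 6.021367
iter 5: u=1.596730  f(a)=+3.553e-15  f'(a)=-3.472e+00  a ← 6.021367 − (+3.553e-15/-3.472e+00) = 6.021367
converged: |Δa| < 1e-12 after 5 iterations
sag = a·(cosh(S/(2a)) − 1) = 6.021367·(cosh(1.596730) − 1) = 9.451807
T_max/T_min = cosh(S/(2a)) = 2.569711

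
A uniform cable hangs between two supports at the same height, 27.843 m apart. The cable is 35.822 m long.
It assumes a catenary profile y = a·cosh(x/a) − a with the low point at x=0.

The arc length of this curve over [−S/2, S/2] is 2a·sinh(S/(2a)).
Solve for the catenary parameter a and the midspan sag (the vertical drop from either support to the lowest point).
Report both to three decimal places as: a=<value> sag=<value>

a=11.046 sag=9.997

seed: a₀ = √(S³/(24(L−S))) = √(27.843³/(24·7.979)) = 10.616813
iter 1: u=1.311269  f(a)=+7.147e-01  f'(a)=-1.778e+00  a ← 10.616813 − (+7.147e-01/-1.778e+00) = 11.018817
iter 2: u=1.263430  f(a)=+4.260e-02  f'(a)=-1.572e+00  a ← 11.018817 − (+4.260e-02/-1.572e+00) = 11.045921
iter 3: u=1.260329  f(a)=+1.726e-04  f'(a)=-1.559e+00  a ← 11.045921 − (+1.726e-04/-1.559e+00) = 11.046032
iter 4: u=1.260317  f(a)=+2.857e-09  f'(a)=-1.559e+00  a ← 11.046032 − (+2.857e-09/-1.559e+00) = 11.046032
iter 5: u=1.260317  f(a)=+7.105e-15  f'(a)=-1.559e+00  a ← 11.046032 − (+7.105e-15/-1.559e+00) = 11.046032
converged: |Δa| < 1e-12 after 5 iterations
sag = a·(cosh(S/(2a)) − 1) = 11.046032·(cosh(1.260317) − 1) = 9.997227
T_max/T_min = cosh(S/(2a)) = 1.905051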